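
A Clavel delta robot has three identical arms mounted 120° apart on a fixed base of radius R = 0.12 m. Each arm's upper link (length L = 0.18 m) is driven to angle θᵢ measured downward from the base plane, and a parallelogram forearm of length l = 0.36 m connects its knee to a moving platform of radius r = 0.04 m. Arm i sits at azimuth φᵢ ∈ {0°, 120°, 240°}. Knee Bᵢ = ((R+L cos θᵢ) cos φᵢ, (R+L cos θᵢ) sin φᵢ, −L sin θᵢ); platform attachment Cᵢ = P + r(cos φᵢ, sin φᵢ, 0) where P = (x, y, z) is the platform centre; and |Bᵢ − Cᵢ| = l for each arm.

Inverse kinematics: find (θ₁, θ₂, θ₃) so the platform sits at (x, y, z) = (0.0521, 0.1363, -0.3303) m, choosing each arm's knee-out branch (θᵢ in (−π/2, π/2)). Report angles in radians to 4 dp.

θ₁ = 0.3493, θ₂ = 0.1743, θ₃ = 1.0472

arm 1 (φ=0.0°): x'=0.0521, y'=0.1363
  e−x'=0.0279;  (l²−L²−(e−x')²−y'²−z²)/2L = -0.0868
  θ1 = atan2(B,A) + arccos(C/0.3315) = 0.3493
rotate P by −φ2: (0.0920, -0.1133, -0.3303)
  A cos θ + B sin θ = C:  -0.0120·cos θ + -0.3303·sin θ = -0.0691
  √(A²+B²)=0.3305;  θ2 = -1.6071+1.7814 ≈ 0.1743
rotate P by −φ3: (-0.1441, -0.0230, -0.3303)
  A cos θ + B sin θ = C:  0.2241·cos θ + -0.3303·sin θ = -0.1740
  √(A²+B²)=0.3991;  θ3 = -0.9747+2.0219 ≈ 1.0472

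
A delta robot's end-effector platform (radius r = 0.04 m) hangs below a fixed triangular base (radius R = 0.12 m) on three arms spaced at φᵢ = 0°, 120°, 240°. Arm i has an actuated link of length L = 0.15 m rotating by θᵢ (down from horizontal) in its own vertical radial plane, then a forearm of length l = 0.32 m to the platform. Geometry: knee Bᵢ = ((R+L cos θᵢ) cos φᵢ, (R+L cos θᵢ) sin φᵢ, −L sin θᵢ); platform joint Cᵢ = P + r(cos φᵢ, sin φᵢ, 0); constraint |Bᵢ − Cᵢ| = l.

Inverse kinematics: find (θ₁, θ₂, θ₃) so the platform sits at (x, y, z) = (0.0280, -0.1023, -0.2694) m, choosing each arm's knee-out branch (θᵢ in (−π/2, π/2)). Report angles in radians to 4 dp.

θ₁ = 0.2618, θ₂ = 0.8731, θ₃ = 0.0002

arm 1 (φ=0.0°): x'=0.0280, y'=-0.1023
  e−x'=0.0520;  (l²−L²−(e−x')²−y'²−z²)/2L = -0.0195
  θ1 = atan2(B,A) + arccos(C/0.2744) = 0.2618
rotate P by −φ2: (-0.1026, 0.0269, -0.2694)
  e−x'=0.1826;  (l²−L²−(e−x')²−y'²−z²)/2L = -0.0891
  θ2 = atan2(B,A) + arccos(C/0.3254) = 0.8731
φ3=240.0° → target in arm frame (0.0746, 0.0754)
  e−x'=0.0054;  (l²−L²−(e−x')²−y'²−z²)/2L = 0.0054
  √(A²+B²)=0.2695;  θ3 = -1.5507+1.5509 ≈ 0.0002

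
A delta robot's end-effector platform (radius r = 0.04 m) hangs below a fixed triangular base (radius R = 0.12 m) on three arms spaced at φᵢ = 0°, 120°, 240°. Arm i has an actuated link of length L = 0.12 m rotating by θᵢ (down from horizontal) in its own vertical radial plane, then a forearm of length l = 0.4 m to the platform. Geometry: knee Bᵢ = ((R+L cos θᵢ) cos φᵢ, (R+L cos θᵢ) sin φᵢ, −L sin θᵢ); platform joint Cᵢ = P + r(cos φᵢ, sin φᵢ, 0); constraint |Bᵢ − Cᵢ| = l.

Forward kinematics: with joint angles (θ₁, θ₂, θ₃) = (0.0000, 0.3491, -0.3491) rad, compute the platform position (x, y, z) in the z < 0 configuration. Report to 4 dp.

(0.0020, -0.0830, -0.3375)

S1 = (0.2000·cos0.0°, 0.2000·sin0.0°, 0.0000) = (0.2000, 0.0000, 0.0000)
φ2=120.0°: virtual centre (-0.0964, 0.1669, -0.0410), radius l
S3 = (0.1928·cos240.0°, 0.1928·sin240.0°, 0.0410) = (-0.0964, -0.1669, 0.0410)
eliminate P² terms by subtracting sphere 1 from 2 and 3
linear system: -0.5928x+0.3339y = -0.0012−-0.0821z; -0.5928x+-0.3339y = -0.0012−0.0821z
det = 0.3958;  x = 0.0020+0.0000z,  y = 0.0000+0.2459z
quadratic in z: (1.0605)z²+(0.0000)z+(-0.1208)=0, √Δ=0.7158 → z ∈ {-0.3375, 0.3375}; z = -0.3375 (taking z<0)
x = 0.0020, y = -0.0830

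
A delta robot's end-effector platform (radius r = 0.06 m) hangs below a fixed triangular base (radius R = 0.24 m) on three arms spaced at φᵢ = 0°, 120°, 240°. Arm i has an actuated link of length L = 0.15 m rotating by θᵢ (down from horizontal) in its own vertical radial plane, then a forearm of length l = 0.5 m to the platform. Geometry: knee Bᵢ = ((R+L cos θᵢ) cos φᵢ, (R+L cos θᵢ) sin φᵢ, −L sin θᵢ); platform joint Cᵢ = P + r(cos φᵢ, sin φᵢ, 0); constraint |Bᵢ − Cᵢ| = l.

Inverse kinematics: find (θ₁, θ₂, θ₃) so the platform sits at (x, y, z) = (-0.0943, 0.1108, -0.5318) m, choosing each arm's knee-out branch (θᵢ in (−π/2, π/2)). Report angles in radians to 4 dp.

θ₁ = 1.3963, θ₂ = 0.4361, θ₃ = 1.2218

arm 1 (φ=0.0°): x'=-0.0943, y'=0.1108
  A=0.2743, B=-0.5318, C=(l²−L²−A²−y'²−z²)/(2L)=-0.4761
  γ=atan2(-0.5318,0.2743)=-1.0946;  ψ=arccos(-0.7956)=2.4909;  θ1=γ+ψ≈1.3963
φ2=120.0° → target in arm frame (0.1431, 0.0263)
  e−x'=0.0369;  (l²−L²−(e−x')²−y'²−z²)/2L = -0.1912
  θ2 = atan2(B,A) + arccos(C/0.5331) = 0.4361
φ3=240.0° → target in arm frame (-0.0488, -0.1371)
  A cos θ + B sin θ = C:  0.2288·cos θ + -0.5318·sin θ = -0.4215
  θ3 = atan2(B,A) + arccos(C/0.5789) = 1.2218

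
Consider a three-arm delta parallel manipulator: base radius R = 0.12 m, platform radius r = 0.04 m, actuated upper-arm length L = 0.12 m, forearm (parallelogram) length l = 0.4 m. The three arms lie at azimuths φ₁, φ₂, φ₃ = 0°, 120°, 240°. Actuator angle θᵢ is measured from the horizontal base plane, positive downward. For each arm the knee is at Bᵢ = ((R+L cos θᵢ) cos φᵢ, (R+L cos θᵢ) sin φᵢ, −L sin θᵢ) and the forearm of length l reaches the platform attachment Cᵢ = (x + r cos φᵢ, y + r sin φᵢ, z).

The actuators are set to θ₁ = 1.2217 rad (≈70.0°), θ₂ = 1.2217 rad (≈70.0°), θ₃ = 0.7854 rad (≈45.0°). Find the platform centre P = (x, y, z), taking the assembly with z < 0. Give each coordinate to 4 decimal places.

(-0.0372, -0.0643, -0.4745)

φ1=0.0°: virtual centre (0.1210, 0.0000, -0.1128), radius l
φ2=120.0°: virtual centre (-0.0605, 0.1048, -0.1128), radius l
arm 3 at φ=240.0°: e+L cos θ3 = 0.1649;  S3 = (-0.0824, -0.1428, -0.0849)
|S₂|²−|S₁|² = 0.0000;  |S₃|²−|S₁|² = 0.0070
plane₁₂: -0.3631x+0.2097y+0.0000z = 0.0000
det = 0.1890;  x = -0.0078+0.0619z,  y = -0.0135+0.1072z
quadratic in z: (1.0153)z²+(0.2067)z+(-0.1305)=0, √Δ=0.7568 → z ∈ {-0.4745, 0.2709}; z = -0.4745 (taking z<0)
x = -0.0372, y = -0.0643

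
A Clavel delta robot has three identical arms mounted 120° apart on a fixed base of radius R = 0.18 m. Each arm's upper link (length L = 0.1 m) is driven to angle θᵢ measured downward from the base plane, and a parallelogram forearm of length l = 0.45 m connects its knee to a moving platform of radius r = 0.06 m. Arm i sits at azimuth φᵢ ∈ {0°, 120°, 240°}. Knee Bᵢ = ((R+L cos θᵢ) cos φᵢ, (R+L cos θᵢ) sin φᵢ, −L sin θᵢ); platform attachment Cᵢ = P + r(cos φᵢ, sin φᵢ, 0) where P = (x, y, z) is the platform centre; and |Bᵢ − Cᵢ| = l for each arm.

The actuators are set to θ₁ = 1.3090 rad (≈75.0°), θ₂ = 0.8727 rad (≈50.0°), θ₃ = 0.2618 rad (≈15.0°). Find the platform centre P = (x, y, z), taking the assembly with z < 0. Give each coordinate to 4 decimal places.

(-0.1074, -0.0736, -0.4612)

centre 1 = (0.1459·cos0.0°, 0.1459·sin0.0°, -0.0966) = (0.1459, 0.0000, -0.0966)
centre 2 = (0.1843·cos120.0°, 0.1843·sin120.0°, -0.0766) = (-0.0921, 0.1596, -0.0766)
φ3=240.0°: virtual centre (-0.1083, -0.1876, -0.0259), radius l
subtract pairs → two planes through P
linear system: -0.4760x+0.3192y = 0.0092−0.0400z; -0.5084x+-0.3751y = 0.0170−0.1414z
det = 0.3408;  x = -0.0260+0.1764z,  y = -0.0100+0.1379z
quadratic in z: (1.0501)z²+(0.1298)z+(-0.1635)=0, √Δ=0.8389 → z ∈ {-0.4612, 0.3376}; z = -0.4612 (taking z<0)
x = -0.1074, y = -0.0736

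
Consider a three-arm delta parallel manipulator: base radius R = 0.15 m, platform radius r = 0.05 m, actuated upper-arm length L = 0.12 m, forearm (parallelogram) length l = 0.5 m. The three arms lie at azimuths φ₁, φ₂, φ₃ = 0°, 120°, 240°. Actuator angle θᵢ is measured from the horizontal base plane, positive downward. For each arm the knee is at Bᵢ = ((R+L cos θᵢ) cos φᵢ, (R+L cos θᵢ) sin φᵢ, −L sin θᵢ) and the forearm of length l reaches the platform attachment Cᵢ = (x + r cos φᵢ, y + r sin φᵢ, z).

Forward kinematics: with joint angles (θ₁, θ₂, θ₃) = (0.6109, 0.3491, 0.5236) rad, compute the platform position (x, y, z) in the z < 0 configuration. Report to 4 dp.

arm 1 at φ=0.0°: (R−r)+L cos θ1 = 0.1983;  centre 1 = (0.1983, 0.0000, -0.0688)
φ2=120.0°: virtual centre (-0.1064, 0.1843, -0.0410), radius l
φ3=240.0°: virtual centre (-0.1020, -0.1766, -0.0600), radius l
subtract pairs → two planes through P
[-0.6094 0.3685 0.0556]·P = 0.0029;  [-0.6005 -0.3532 0.0177]·P = 0.0011
det = 0.4365;  x = -0.0033+0.0599z,  y = 0.0024+-0.0518z
quadratic in z: (1.0063)z²+(0.1133)z+(-0.2046)=0, √Δ=0.9146 → z ∈ {-0.5107, 0.3982}; z = -0.5107 (taking z<0)
x = -0.0339, y = 0.0289

(-0.0339, 0.0289, -0.5107)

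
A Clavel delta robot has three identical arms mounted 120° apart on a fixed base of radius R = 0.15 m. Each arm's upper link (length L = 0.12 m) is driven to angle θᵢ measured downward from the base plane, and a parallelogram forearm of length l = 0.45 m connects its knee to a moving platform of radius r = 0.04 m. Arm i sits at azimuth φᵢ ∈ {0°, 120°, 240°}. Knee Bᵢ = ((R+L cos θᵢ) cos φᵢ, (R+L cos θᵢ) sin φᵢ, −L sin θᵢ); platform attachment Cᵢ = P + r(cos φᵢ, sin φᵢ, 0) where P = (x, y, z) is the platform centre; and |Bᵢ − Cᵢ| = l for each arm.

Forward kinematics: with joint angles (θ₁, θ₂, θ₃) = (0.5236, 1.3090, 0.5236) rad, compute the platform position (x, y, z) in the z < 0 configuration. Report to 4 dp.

centre 1 = (0.2139·cos0.0°, 0.2139·sin0.0°, -0.0600) = (0.2139, 0.0000, -0.0600)
arm 2 at φ=120.0°: (R−r)+L cos θ2 = 0.1411;  centre 2 = (-0.0705, 0.1222, -0.1159)
arm 3 at φ=240.0°: (R−r)+L cos θ3 = 0.2139;  centre 3 = (-0.1070, -0.1853, -0.0600)
|centre ₂|²−|centre ₁|² = -0.0160;  |centre ₃|²−|centre ₁|² = 0.0000
linear system: -0.5689x+0.2443y = -0.0160−-0.1118z; -0.6418x+-0.3705y = 0.0000−0.0000z
det = 0.3676;  x = 0.0162+-0.1127z,  y = -0.0280+0.1952z
into |P−centre ₁|² = l²: 1.0508z² + 0.1537z + -0.1590 = 0;  Δ = 0.6920;  z = -0.4689 or 0.3227 → z<0 root = -0.4689
x = 0.0690, y = -0.1195

(0.0690, -0.1195, -0.4689)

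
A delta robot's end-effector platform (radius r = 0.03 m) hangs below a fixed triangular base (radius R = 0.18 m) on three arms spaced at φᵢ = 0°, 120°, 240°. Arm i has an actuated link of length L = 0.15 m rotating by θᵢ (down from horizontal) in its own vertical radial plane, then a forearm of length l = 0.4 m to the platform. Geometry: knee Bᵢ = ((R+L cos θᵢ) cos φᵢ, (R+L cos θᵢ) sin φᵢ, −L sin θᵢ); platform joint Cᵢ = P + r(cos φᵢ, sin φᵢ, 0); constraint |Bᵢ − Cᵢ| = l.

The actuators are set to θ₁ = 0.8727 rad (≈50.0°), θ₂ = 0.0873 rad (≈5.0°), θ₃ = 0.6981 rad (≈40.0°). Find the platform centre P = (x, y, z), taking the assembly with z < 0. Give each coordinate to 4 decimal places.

(-0.0663, 0.0687, -0.3547)

S1 = (0.2464·cos0.0°, 0.2464·sin0.0°, -0.1149) = (0.2464, 0.0000, -0.1149)
arm 2 at φ=120.0°: (R−r)+L cos θ2 = 0.2994;  S2 = (-0.1497, 0.2593, -0.0131)
φ3=240.0°: virtual centre (-0.1325, -0.2294, -0.0964), radius l
subtract pairs → two planes through P
linear system: -0.7923x+0.5186y = 0.0159−0.2037z; -0.7577x+-0.4588y = 0.0055−0.0370z
Cramer: x(z) = -0.0135+0.1489z;  y(z) = 0.0101-0.1653z
sphere 1 gives Az²+Bz+C=0 with A=1.0495, B=0.1491, C=-0.0792;  B²−4AC=0.3546;  roots -0.3547, 0.2127;  negative root z = -0.3547
x = -0.0663, y = 0.0687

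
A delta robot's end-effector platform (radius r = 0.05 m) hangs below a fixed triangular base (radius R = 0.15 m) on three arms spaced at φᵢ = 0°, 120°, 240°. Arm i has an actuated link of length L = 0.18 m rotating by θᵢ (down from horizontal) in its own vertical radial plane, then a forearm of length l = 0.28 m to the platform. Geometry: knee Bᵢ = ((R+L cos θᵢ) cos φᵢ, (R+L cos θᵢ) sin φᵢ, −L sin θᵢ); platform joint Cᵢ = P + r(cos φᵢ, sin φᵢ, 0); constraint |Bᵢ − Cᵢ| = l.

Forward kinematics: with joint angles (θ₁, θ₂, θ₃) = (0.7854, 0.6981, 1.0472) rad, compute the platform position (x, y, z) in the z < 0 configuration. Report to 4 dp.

(0.0146, 0.0468, -0.3033)

φ1=0.0°: virtual centre (0.2273, 0.0000, -0.1273), radius l
φ2=120.0°: virtual centre (-0.1189, 0.2060, -0.1157), radius l
φ3=240.0°: virtual centre (-0.0950, -0.1645, -0.1559), radius l
eliminate P² terms by subtracting sphere 1 from 2 and 3
plane₁₂: -0.6924x+0.4120y+0.0232z = 0.0021
Cramer: x(z) = 0.0048-0.0323z;  y(z) = 0.0132-0.1105z
into |P−centre ₁|² = l²: 1.0133z² + 0.2660z + -0.0125 = 0;  Δ = 0.1216;  z = -0.3033 or 0.0408 → z<0 root = -0.3033
x = 0.0146, y = 0.0468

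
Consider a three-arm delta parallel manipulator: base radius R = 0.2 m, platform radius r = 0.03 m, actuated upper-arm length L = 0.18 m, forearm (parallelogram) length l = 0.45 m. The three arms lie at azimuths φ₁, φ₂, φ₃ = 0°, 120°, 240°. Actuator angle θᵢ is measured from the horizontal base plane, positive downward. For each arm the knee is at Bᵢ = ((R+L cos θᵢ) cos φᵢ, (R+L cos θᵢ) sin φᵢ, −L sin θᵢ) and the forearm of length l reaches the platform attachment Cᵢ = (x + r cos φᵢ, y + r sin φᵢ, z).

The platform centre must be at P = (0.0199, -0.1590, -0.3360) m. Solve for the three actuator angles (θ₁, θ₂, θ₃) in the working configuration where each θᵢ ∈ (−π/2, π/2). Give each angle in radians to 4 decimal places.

arm 1 (φ=0.0°): x'=0.0199, y'=-0.1590
  A cos θ + B sin θ = C:  0.1501·cos θ + -0.3360·sin θ = 0.0261
  θ1 = atan2(B,A) + arccos(C/0.3680) = 0.3492
φ2=120.0° → target in arm frame (-0.1476, 0.0623)
  A cos θ + B sin θ = C:  0.3176·cos θ + -0.3360·sin θ = -0.1321
  γ=atan2(-0.3360,0.3176)=-0.8135;  ψ=arccos(-0.2858)=1.8606;  θ2=γ+ψ≈1.0472
arm 3 (φ=240.0°): x'=0.1277, y'=0.0967
  e−x'=0.0423;  (l²−L²−(e−x')²−y'²−z²)/2L = 0.1279
  θ3 = atan2(B,A) + arccos(C/0.3386) = -0.2623

θ₁ = 0.3492, θ₂ = 1.0472, θ₃ = -0.2623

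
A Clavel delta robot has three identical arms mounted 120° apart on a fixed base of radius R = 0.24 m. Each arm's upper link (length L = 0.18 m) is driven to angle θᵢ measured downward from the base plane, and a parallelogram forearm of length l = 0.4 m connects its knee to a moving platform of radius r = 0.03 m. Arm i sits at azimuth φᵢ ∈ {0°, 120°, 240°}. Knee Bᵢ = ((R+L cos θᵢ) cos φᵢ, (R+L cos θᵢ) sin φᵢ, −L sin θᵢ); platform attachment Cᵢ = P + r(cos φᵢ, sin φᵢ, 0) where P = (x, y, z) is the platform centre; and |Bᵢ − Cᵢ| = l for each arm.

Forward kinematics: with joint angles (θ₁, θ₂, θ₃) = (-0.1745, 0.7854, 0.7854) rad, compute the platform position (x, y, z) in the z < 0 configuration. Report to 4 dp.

arm 1 at φ=0.0°: (R−r)+L cos θ1 = 0.3873;  O1 = (0.3873, 0.0000, 0.0313)
O2 = (0.3373·cos120.0°, 0.3373·sin120.0°, -0.1273) = (-0.1686, 0.2921, -0.1273)
φ3=240.0°: virtual centre (-0.1686, -0.2921, -0.1273), radius l
eliminate P² terms by subtracting sphere 1 from 2 and 3
[-1.1118 0.5842 -0.3171]·P = -0.0210;  [-1.1118 -0.5842 -0.3171]·P = -0.0210
Cramer: x(z) = 0.0189-0.2852z;  y(z) = 0.0000+0.0000z
sphere 1 gives Az²+Bz+C=0 with A=1.0813, B=0.1476, C=-0.0233;  B²−4AC=0.1226;  roots -0.2302, 0.0937;  negative root z = -0.2302
x = 0.0845, y = 0.0000

(0.0845, 0.0000, -0.2302)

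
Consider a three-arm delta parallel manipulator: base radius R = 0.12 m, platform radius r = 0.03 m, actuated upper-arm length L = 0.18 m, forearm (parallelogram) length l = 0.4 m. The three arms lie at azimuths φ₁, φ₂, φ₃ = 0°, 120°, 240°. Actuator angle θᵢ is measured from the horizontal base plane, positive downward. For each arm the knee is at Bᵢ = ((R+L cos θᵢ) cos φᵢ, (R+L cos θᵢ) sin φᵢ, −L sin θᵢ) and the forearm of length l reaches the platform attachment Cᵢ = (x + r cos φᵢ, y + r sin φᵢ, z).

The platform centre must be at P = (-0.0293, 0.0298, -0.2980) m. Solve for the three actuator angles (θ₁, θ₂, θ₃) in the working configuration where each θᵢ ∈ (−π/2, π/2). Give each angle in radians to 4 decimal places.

rotate P by −φ1: (-0.0293, 0.0298, -0.2980)
  e−x'=0.1193;  (l²−L²−(e−x')²−y'²−z²)/2L = 0.0658
  γ=atan2(-0.2980,0.1193)=-1.1900;  ψ=arccos(0.2049)=1.3645;  θ1=γ+ψ≈0.1745
φ2=120.0° → target in arm frame (0.0405, 0.0105)
  e−x'=0.0495;  (l²−L²−(e−x')²−y'²−z²)/2L = 0.1006
  θ2 = atan2(B,A) + arccos(C/0.3021) = -0.1749
φ3=240.0° → target in arm frame (-0.0112, -0.0403)
  e−x'=0.1012;  (l²−L²−(e−x')²−y'²−z²)/2L = 0.0748
  θ3 = atan2(B,A) + arccos(C/0.3147) = 0.0871

θ₁ = 0.1745, θ₂ = -0.1749, θ₃ = 0.0871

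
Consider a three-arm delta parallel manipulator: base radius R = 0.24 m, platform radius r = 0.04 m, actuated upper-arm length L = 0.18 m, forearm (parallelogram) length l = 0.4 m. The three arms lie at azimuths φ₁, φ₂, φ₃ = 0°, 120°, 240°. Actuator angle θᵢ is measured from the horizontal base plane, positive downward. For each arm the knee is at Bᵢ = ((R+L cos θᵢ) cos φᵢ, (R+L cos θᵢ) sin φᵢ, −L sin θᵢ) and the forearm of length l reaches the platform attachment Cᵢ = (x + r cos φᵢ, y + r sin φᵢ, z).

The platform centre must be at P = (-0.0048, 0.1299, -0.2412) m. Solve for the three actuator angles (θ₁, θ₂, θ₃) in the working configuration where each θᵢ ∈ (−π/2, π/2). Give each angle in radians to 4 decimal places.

θ₁ = 0.6107, θ₂ = -0.3490, θ₃ = 1.1344

φ1=0.0° → target in arm frame (-0.0048, 0.1299)
  e−x'=0.2048;  (l²−L²−(e−x')²−y'²−z²)/2L = 0.0295
  √(A²+B²)=0.3164;  θ1 = -0.8668+1.4776 ≈ 0.6107
rotate P by −φ2: (0.1149, -0.0608, -0.2412)
  A=0.0851, B=-0.2412, C=(l²−L²−A²−y'²−z²)/(2L)=0.1625
  θ2 = atan2(B,A) + arccos(C/0.2558) = -0.3490
arm 3 (φ=240.0°): x'=-0.1101, y'=-0.0691
  e−x'=0.3101;  (l²−L²−(e−x')²−y'²−z²)/2L = -0.0875
  γ=atan2(-0.2412,0.3101)=-0.6611;  ψ=arccos(-0.2228)=1.7955;  θ3=γ+ψ≈1.1344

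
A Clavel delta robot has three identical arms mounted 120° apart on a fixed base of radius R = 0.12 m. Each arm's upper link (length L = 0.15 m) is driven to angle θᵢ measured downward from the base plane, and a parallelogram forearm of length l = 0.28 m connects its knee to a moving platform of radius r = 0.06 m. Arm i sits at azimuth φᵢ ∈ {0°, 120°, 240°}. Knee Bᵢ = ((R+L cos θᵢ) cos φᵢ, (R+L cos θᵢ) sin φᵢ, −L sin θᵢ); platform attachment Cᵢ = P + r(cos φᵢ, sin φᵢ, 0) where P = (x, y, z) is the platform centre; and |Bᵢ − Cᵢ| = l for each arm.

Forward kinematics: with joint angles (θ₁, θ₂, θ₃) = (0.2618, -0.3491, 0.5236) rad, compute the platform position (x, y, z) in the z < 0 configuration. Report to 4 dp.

(-0.0144, 0.0749, -0.1960)

φ1=0.0°: virtual centre (0.2049, 0.0000, -0.0388), radius l
arm 2 at φ=120.0°: (R−r)+L cos θ2 = 0.2010;  O2 = (-0.1005, 0.1740, 0.0513)
O3 = (0.1899·cos240.0°, 0.1899·sin240.0°, -0.0750) = (-0.0950, -0.1645, -0.0750)
|O₂|²−|O₁|² = -0.0005;  |O₃|²−|O₁|² = -0.0018
[-0.6107 0.3481 0.1803]·P = -0.0005;  [-0.5997 -0.3289 -0.0724]·P = -0.0018
Cramer: x(z) = 0.0019+0.0833z;  y(z) = 0.0020-0.3718z
sphere 1 gives Az²+Bz+C=0 with A=1.1452, B=0.0424, C=-0.0357;  B²−4AC=0.1653;  roots -0.1960, 0.1590;  negative root z = -0.1960
x = -0.0144, y = 0.0749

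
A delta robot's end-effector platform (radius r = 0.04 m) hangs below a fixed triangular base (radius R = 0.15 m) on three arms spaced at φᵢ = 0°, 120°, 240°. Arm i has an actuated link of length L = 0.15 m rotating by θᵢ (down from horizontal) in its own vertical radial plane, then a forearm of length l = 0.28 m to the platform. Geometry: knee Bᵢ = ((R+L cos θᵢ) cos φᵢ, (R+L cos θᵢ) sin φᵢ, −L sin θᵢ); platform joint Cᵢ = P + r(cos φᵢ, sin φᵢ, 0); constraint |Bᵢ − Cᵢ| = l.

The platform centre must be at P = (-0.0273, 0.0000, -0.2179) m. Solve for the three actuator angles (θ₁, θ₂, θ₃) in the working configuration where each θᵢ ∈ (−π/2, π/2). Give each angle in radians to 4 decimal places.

arm 1 (φ=0.0°): x'=-0.0273, y'=0.0000
  A=0.1373, B=-0.2179, C=(l²−L²−A²−y'²−z²)/(2L)=-0.0348
  √(A²+B²)=0.2575;  θ1 = -1.0085+1.7062 ≈ 0.6977
rotate P by −φ2: (0.0136, 0.0236, -0.2179)
  e−x'=0.0963;  (l²−L²−(e−x')²−y'²−z²)/2L = -0.0047
  θ2 = atan2(B,A) + arccos(C/0.2383) = 0.4362
arm 3 (φ=240.0°): x'=0.0137, y'=-0.0236
  A cos θ + B sin θ = C:  0.0963·cos θ + -0.2179·sin θ = -0.0047
  √(A²+B²)=0.2383;  θ3 = -1.1545+1.5907 ≈ 0.4362

θ₁ = 0.6977, θ₂ = 0.4362, θ₃ = 0.4362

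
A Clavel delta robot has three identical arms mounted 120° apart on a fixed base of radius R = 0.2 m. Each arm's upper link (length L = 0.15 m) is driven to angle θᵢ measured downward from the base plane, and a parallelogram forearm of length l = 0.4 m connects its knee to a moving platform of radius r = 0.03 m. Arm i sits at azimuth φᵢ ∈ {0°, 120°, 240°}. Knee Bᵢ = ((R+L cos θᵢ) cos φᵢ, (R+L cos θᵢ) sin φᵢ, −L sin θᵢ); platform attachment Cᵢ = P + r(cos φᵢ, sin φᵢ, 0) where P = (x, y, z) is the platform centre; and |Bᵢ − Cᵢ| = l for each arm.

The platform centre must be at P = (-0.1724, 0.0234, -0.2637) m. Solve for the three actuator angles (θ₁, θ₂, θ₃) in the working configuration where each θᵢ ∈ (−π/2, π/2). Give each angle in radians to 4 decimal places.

arm 1 (φ=0.0°): x'=-0.1724, y'=0.0234
  A=0.3424, B=-0.2637, C=(l²−L²−A²−y'²−z²)/(2L)=-0.1661
  γ=atan2(-0.2637,0.3424)=-0.6563;  ψ=arccos(-0.3843)=1.9652;  θ1=γ+ψ≈1.3090
rotate P by −φ2: (0.1065, 0.1376, -0.2637)
  A cos θ + B sin θ = C:  0.0635·cos θ + -0.2637·sin θ = 0.1500
  γ=atan2(-0.2637,0.0635)=-1.3344;  ψ=arccos(0.5529)=0.9850;  θ2=γ+ψ≈-0.3494
rotate P by −φ3: (0.0659, -0.1610, -0.2637)
  A=0.1041, B=-0.2637, C=(l²−L²−A²−y'²−z²)/(2L)=0.1040
  γ=atan2(-0.2637,0.1041)=-1.1949;  ψ=arccos(0.3670)=1.1950;  θ3=γ+ψ≈0.0001

θ₁ = 1.3090, θ₂ = -0.3494, θ₃ = 0.0001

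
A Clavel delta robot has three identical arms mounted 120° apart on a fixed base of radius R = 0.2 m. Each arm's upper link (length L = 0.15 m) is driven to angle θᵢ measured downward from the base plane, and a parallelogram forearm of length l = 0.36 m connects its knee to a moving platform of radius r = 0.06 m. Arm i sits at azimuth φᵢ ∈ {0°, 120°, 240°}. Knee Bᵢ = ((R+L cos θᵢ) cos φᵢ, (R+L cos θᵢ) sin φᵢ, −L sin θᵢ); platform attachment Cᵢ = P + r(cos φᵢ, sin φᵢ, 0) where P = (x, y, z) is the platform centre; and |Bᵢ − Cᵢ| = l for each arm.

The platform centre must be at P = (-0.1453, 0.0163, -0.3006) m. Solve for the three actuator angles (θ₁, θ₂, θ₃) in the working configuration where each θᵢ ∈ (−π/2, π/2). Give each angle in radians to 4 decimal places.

θ₁ = 1.3087, θ₂ = 0.1747, θ₃ = 0.3488

arm 1 (φ=0.0°): x'=-0.1453, y'=0.0163
  e−x'=0.2853;  (l²−L²−(e−x')²−y'²−z²)/2L = -0.2164
  θ1 = atan2(B,A) + arccos(C/0.4144) = 1.3087
φ2=120.0° → target in arm frame (0.0868, 0.1177)
  A=0.0532, B=-0.3006, C=(l²−L²−A²−y'²−z²)/(2L)=0.0002
  γ=atan2(-0.3006,0.0532)=-1.3955;  ψ=arccos(0.0006)=1.5702;  θ2=γ+ψ≈0.1747
rotate P by −φ3: (0.0585, -0.1340, -0.3006)
  A=0.0815, B=-0.3006, C=(l²−L²−A²−y'²−z²)/(2L)=-0.0262
  √(A²+B²)=0.3114;  θ3 = -1.3061+1.6549 ≈ 0.3488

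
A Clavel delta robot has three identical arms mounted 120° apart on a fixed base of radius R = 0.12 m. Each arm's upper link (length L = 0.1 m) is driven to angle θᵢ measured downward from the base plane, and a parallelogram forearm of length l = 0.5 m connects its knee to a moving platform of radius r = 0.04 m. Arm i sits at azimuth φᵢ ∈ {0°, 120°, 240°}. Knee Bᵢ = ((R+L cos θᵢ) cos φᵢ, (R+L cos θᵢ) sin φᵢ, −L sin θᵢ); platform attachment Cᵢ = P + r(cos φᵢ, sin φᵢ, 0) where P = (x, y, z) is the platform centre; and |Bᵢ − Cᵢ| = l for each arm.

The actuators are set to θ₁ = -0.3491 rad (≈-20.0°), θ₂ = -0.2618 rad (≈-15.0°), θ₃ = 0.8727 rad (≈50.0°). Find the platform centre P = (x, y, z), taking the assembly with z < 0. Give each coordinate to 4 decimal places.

(0.1148, 0.1748, -0.4305)

φ1=0.0°: virtual centre (0.1740, 0.0000, 0.0342), radius l
O2 = (0.1766·cos120.0°, 0.1766·sin120.0°, 0.0259) = (-0.0883, 0.1529, 0.0259)
O3 = (0.1443·cos240.0°, 0.1443·sin240.0°, -0.0766) = (-0.0721, -0.1249, -0.0766)
eliminate P² terms by subtracting sphere 1 from 2 and 3
[-0.5245 0.3059 -0.0166]·P = 0.0004;  [-0.4922 -0.2499 -0.2216]·P = -0.0048
Cramer: x(z) = 0.0048-0.2555z;  y(z) = 0.0096-0.3837z
quadratic in z: (1.2125)z²+(0.0107)z+(-0.2201)=0, √Δ=1.0333 → z ∈ {-0.4305, 0.4217}; z = -0.4305 (taking z<0)
x = 0.1148, y = 0.1748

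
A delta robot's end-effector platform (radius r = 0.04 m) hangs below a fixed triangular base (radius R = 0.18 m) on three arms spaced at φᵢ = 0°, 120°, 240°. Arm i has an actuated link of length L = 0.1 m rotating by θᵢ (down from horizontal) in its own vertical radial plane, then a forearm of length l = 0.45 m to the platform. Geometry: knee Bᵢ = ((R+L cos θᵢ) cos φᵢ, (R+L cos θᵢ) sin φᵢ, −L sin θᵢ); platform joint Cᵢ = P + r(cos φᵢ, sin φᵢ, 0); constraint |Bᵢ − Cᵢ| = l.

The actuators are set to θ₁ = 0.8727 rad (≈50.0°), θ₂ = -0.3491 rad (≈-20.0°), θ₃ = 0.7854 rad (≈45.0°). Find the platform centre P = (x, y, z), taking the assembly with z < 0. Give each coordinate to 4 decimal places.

(-0.0794, 0.1166, -0.4059)

O1 = (0.2043·cos0.0°, 0.2043·sin0.0°, -0.0766) = (0.2043, 0.0000, -0.0766)
O2 = (0.2340·cos120.0°, 0.2340·sin120.0°, 0.0342) = (-0.1170, 0.2026, 0.0342)
arm 3 at φ=240.0°: (R−r)+L cos θ3 = 0.2107;  O3 = (-0.1054, -0.1825, -0.0707)
subtract pairs → two planes through P
[-0.6425 0.4052 0.2216]·P = 0.0083;  [-0.6193 -0.3650 0.0118]·P = 0.0018
Cramer: x(z) = -0.0078+0.1765z;  y(z) = 0.0082-0.2671z
quadratic in z: (1.1025)z²+(0.0740)z+(-0.1516)=0, √Δ=0.8210 → z ∈ {-0.4059, 0.3388}; z = -0.4059 (taking z<0)
x = -0.0794, y = 0.1166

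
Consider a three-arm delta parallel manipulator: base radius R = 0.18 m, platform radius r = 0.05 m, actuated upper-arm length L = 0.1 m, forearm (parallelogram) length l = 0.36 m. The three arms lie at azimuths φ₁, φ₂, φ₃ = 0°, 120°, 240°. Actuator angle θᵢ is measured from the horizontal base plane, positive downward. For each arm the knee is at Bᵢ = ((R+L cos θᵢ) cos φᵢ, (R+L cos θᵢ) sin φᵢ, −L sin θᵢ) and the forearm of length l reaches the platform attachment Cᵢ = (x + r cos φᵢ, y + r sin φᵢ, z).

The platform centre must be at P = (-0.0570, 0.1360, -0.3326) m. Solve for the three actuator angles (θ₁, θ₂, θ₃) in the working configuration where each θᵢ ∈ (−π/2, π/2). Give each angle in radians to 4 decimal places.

arm 1 (φ=0.0°): x'=-0.0570, y'=0.1360
  e−x'=0.1870;  (l²−L²−(e−x')²−y'²−z²)/2L = -0.2224
  √(A²+B²)=0.3816;  θ1 = -1.0586+2.1932 ≈ 1.1346
φ2=120.0° → target in arm frame (0.1463, -0.0186)
  A=-0.0163, B=-0.3326, C=(l²−L²−A²−y'²−z²)/(2L)=0.0418
  √(A²+B²)=0.3330;  θ2 = -1.6197+1.4449 ≈ -0.1748
arm 3 (φ=240.0°): x'=-0.0893, y'=-0.1174
  e−x'=0.2193;  (l²−L²−(e−x')²−y'²−z²)/2L = -0.2644
  θ3 = atan2(B,A) + arccos(C/0.3984) = 1.3086

θ₁ = 1.1346, θ₂ = -0.1748, θ₃ = 1.3086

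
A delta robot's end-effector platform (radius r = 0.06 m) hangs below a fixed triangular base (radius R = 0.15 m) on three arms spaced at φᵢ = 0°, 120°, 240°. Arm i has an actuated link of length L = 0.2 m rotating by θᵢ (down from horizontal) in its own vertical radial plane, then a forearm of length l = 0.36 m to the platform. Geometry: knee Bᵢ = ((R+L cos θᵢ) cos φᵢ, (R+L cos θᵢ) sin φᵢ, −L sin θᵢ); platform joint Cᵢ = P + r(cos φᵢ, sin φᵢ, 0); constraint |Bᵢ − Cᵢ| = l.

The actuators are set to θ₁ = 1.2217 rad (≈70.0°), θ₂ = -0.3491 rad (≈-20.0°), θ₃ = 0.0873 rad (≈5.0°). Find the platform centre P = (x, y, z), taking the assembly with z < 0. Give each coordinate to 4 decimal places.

(-0.1976, 0.0394, -0.2242)

O1 = (0.1584·cos0.0°, 0.1584·sin0.0°, -0.1879) = (0.1584, 0.0000, -0.1879)
O2 = (0.2779·cos120.0°, 0.2779·sin120.0°, 0.0684) = (-0.1390, 0.2407, 0.0684)
O3 = (0.2892·cos240.0°, 0.2892·sin240.0°, -0.0174) = (-0.1446, -0.2505, -0.0174)
subtract pairs → two planes through P
linear system: -0.5948x+0.4814y = 0.0215−0.5127z; -0.6061x+-0.5010y = 0.0235−0.3410z
Cramer: x(z) = -0.0375+0.7139z;  y(z) = -0.0016-0.1830z
sphere 1 gives Az²+Bz+C=0 with A=1.5432, B=0.0967, C=-0.0559;  B²−4AC=0.3544;  roots -0.2242, 0.1615;  negative root z = -0.2242
x = -0.1976, y = 0.0394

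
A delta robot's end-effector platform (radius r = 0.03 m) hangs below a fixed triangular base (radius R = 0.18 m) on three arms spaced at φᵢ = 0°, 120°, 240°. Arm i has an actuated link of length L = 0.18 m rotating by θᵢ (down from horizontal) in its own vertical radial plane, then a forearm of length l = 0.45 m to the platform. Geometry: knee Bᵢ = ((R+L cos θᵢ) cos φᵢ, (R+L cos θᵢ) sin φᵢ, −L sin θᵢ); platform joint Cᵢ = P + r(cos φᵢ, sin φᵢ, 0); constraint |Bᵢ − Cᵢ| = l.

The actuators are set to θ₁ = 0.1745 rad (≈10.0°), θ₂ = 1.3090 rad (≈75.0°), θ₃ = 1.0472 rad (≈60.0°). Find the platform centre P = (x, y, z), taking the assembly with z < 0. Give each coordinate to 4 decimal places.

φ1=0.0°: virtual centre (0.3273, 0.0000, -0.0313), radius l
arm 2 at φ=120.0°: e+L cos θ2 = 0.1966;  centre 2 = (-0.0983, 0.1702, -0.1739)
centre 3 = (0.2400·cos240.0°, 0.2400·sin240.0°, -0.1559) = (-0.1200, -0.2078, -0.1559)
eliminate P² terms by subtracting sphere 1 from 2 and 3
linear system: -0.8511x+0.3405y = -0.0392−-0.2852z; -0.8945x+-0.4157y = -0.0262−-0.2493z
det = 0.6584;  x = 0.0383+-0.3090z,  y = -0.0194+0.0653z
quadratic in z: (1.0997)z²+(0.2386)z+(-0.1176)=0, √Δ=0.7579 → z ∈ {-0.4530, 0.2361}; z = -0.4530 (taking z<0)
x = 0.1783, y = -0.0490

(0.1783, -0.0490, -0.4530)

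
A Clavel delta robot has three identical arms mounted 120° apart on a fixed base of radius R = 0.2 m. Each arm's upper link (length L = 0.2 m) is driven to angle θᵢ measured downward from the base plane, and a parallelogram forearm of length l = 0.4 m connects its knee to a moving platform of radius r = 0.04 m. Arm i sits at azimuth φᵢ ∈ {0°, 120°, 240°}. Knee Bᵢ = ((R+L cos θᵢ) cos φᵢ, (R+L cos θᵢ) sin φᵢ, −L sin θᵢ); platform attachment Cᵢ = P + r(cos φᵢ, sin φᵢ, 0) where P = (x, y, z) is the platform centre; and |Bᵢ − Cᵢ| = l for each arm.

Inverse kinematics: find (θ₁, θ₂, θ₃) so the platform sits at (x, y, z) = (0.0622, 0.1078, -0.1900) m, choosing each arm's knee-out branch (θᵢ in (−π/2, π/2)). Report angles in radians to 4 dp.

θ₁ = -0.3484, θ₂ = -0.3491, θ₃ = 0.9601

rotate P by −φ1: (0.0622, 0.1078, -0.1900)
  A=0.0978, B=-0.1900, C=(l²−L²−A²−y'²−z²)/(2L)=0.1568
  γ=atan2(-0.1900,0.0978)=-1.0954;  ψ=arccos(0.7337)=0.7471;  θ1=γ+ψ≈-0.3484
φ2=120.0° → target in arm frame (0.0623, -0.1078)
  e−x'=0.0977;  (l²−L²−(e−x')²−y'²−z²)/2L = 0.1568
  θ2 = atan2(B,A) + arccos(C/0.2137) = -0.3491
rotate P by −φ3: (-0.1245, 0.0000, -0.1900)
  A cos θ + B sin θ = C:  0.2845·cos θ + -0.1900·sin θ = 0.0075
  θ3 = atan2(B,A) + arccos(C/0.3421) = 0.9601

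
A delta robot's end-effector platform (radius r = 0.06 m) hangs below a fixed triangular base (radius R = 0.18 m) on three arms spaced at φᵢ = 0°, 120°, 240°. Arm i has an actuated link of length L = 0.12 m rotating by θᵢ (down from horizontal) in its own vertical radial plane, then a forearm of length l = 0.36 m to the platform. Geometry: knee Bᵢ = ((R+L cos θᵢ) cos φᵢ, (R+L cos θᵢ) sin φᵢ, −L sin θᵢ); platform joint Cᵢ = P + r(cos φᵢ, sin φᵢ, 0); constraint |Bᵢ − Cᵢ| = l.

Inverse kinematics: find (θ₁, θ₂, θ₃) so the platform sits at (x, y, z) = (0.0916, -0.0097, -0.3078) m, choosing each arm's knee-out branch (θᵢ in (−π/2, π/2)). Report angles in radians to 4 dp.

φ1=0.0° → target in arm frame (0.0916, -0.0097)
  A cos θ + B sin θ = C:  0.0284·cos θ + -0.3078·sin θ = 0.0815
  θ1 = atan2(B,A) + arccos(C/0.3091) = -0.1748
rotate P by −φ2: (-0.0542, -0.0745, -0.3078)
  A=0.1742, B=-0.3078, C=(l²−L²−A²−y'²−z²)/(2L)=-0.0643
  √(A²+B²)=0.3537;  θ2 = -1.0558+1.7536 ≈ 0.6978
arm 3 (φ=240.0°): x'=-0.0374, y'=0.0842
  e−x'=0.1574;  (l²−L²−(e−x')²−y'²−z²)/2L = -0.0475
  γ=atan2(-0.3078,0.1574)=-1.0981;  ψ=arccos(-0.1374)=1.7086;  θ3=γ+ψ≈0.6106

θ₁ = -0.1748, θ₂ = 0.6978, θ₃ = 0.6106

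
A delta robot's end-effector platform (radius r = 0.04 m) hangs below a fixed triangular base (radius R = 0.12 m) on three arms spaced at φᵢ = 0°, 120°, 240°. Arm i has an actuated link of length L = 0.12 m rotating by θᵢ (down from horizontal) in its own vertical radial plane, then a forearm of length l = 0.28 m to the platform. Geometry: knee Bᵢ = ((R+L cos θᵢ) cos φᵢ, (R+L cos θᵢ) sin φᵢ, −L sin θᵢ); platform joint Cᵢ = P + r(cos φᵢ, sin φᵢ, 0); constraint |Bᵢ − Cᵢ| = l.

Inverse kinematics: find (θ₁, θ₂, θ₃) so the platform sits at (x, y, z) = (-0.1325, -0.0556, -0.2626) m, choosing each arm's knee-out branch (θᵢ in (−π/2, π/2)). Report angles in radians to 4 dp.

θ₁ = 1.3962, θ₂ = 0.6978, θ₃ = 0.0870

rotate P by −φ1: (-0.1325, -0.0556, -0.2626)
  e−x'=0.2125;  (l²−L²−(e−x')²−y'²−z²)/2L = -0.2217
  θ1 = atan2(B,A) + arccos(C/0.3378) = 1.3962
rotate P by −φ2: (0.0181, 0.1425, -0.2626)
  A cos θ + B sin θ = C:  0.0619·cos θ + -0.2626·sin θ = -0.1213
  √(A²+B²)=0.2698;  θ2 = -1.3393+2.0371 ≈ 0.6978
rotate P by −φ3: (0.1144, -0.0869, -0.2626)
  A cos θ + B sin θ = C:  -0.0344·cos θ + -0.2626·sin θ = -0.0571
  γ=atan2(-0.2626,-0.0344)=-1.7011;  ψ=arccos(-0.2156)=1.7881;  θ3=γ+ψ≈0.0870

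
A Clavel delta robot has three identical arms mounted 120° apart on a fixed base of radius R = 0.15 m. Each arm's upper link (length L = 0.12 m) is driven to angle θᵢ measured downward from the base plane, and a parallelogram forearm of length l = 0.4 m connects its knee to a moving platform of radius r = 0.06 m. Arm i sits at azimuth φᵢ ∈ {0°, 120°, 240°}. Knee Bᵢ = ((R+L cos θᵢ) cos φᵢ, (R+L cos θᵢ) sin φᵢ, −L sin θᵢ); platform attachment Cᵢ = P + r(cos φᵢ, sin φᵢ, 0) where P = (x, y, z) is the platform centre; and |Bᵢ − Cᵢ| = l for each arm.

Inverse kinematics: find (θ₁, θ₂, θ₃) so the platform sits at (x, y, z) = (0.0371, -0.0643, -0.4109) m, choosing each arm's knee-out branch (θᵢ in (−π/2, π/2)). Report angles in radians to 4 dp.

φ1=0.0° → target in arm frame (0.0371, -0.0643)
  A cos θ + B sin θ = C:  0.0529·cos θ + -0.4109·sin θ = -0.1257
  γ=atan2(-0.4109,0.0529)=-1.4428;  ψ=arccos(-0.3034)=1.8791;  θ1=γ+ψ≈0.4363
rotate P by −φ2: (-0.0742, 0.0000, -0.4109)
  e−x'=0.1642;  (l²−L²−(e−x')²−y'²−z²)/2L = -0.2092
  θ2 = atan2(B,A) + arccos(C/0.4425) = 0.8727
φ3=240.0° → target in arm frame (0.0371, 0.0643)
  A=0.0529, B=-0.4109, C=(l²−L²−A²−y'²−z²)/(2L)=-0.1257
  γ=atan2(-0.4109,0.0529)=-1.4428;  ψ=arccos(-0.3034)=1.8790;  θ3=γ+ψ≈0.4362

θ₁ = 0.4363, θ₂ = 0.8727, θ₃ = 0.4362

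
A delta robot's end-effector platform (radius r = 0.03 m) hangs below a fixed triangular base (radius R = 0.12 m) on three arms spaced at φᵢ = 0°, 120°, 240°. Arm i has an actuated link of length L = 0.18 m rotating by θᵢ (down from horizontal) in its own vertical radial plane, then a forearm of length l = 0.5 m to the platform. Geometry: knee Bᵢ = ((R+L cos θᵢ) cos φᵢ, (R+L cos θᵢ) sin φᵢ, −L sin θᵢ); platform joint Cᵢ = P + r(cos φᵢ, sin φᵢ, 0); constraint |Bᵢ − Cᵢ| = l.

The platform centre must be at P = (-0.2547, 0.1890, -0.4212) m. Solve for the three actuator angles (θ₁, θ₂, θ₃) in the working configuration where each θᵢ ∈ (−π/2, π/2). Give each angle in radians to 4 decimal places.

arm 1 (φ=0.0°): x'=-0.2547, y'=0.1890
  A cos θ + B sin θ = C:  0.3447·cos θ + -0.4212·sin θ = -0.3176
  θ1 = atan2(B,A) + arccos(C/0.5443) = 1.3090
φ2=120.0° → target in arm frame (0.2910, 0.1261)
  e−x'=-0.2010;  (l²−L²−(e−x')²−y'²−z²)/2L = -0.0448
  γ=atan2(-0.4212,-0.2010)=-2.0161;  ψ=arccos(-0.0959)=1.6669;  θ2=γ+ψ≈-0.3492
rotate P by −φ3: (-0.0363, -0.3151, -0.4212)
  A=0.1263, B=-0.4212, C=(l²−L²−A²−y'²−z²)/(2L)=-0.2084
  θ3 = atan2(B,A) + arccos(C/0.4397) = 0.7853

θ₁ = 1.3090, θ₂ = -0.3492, θ₃ = 0.7853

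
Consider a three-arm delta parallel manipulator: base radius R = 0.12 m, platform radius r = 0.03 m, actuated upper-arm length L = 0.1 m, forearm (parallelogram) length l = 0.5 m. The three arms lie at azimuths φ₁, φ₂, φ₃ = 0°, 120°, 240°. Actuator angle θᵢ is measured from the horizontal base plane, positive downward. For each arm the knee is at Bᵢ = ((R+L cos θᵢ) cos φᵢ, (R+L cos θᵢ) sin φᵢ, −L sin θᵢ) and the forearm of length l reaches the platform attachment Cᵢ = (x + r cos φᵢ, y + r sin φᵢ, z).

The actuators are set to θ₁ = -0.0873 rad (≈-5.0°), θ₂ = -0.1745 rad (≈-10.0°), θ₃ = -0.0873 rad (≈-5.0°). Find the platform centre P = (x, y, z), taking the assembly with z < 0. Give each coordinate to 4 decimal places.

arm 1 at φ=0.0°: ρ1 = 0.1896;  S1 = (0.1896, 0.0000, 0.0087)
S2 = (0.1885·cos120.0°, 0.1885·sin120.0°, 0.0174) = (-0.0942, 0.1632, 0.0174)
φ3=240.0°: virtual centre (-0.0948, -0.1642, 0.0087), radius l
subtract pairs → two planes through P
[-0.5677 0.3265 0.0173]·P = -0.0002;  [-0.5689 -0.3284 0.0000]·P = 0.0000
Cramer: x(z) = 0.0002+0.0153z;  y(z) = -0.0003-0.0264z
quadratic in z: (1.0009)z²+(-0.0232)z+(-0.2140)=0, √Δ=0.9260 → z ∈ {-0.4510, 0.4742}; z = -0.4510 (taking z<0)
x = -0.0067, y = 0.0116

(-0.0067, 0.0116, -0.4510)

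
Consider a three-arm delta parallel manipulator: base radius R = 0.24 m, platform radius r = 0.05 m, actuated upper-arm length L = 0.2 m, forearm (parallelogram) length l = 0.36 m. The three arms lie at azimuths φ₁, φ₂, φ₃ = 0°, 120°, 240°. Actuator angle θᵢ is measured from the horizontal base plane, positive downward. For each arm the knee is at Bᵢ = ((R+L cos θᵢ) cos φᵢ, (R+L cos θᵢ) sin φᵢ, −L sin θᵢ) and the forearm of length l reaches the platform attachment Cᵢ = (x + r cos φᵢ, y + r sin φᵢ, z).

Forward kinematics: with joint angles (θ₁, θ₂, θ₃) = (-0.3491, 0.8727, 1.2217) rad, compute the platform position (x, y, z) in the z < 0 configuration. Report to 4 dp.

arm 1 at φ=0.0°: ρ1 = 0.3779;  S1 = (0.3779, 0.0000, 0.0684)
arm 2 at φ=120.0°: ρ2 = 0.3186;  S2 = (-0.1593, 0.2759, -0.1532)
arm 3 at φ=240.0°: ρ3 = 0.2584;  S3 = (-0.1292, -0.2238, -0.1879)
|S₂|²−|S₁|² = -0.0226;  |S₃|²−|S₁|² = -0.0454
plane₁₂: -1.0744x+0.5517y+-0.4432z = -0.0226
det = 1.0405;  x = 0.0338+-0.4625z,  y = 0.0249+-0.0973z
quadratic in z: (1.2234)z²+(0.1767)z+(-0.0059)=0, √Δ=0.2448 → z ∈ {-0.1722, 0.0278}; z = -0.1722 (taking z<0)
x = 0.1135, y = 0.0417

(0.1135, 0.0417, -0.1722)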